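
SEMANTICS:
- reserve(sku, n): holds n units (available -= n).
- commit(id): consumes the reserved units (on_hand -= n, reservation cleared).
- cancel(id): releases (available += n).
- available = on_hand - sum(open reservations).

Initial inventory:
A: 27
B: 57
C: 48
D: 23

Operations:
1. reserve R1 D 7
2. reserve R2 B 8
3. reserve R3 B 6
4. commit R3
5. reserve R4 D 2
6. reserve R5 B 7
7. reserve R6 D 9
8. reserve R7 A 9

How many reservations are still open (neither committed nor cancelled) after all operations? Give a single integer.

Answer: 6

Derivation:
Step 1: reserve R1 D 7 -> on_hand[A=27 B=57 C=48 D=23] avail[A=27 B=57 C=48 D=16] open={R1}
Step 2: reserve R2 B 8 -> on_hand[A=27 B=57 C=48 D=23] avail[A=27 B=49 C=48 D=16] open={R1,R2}
Step 3: reserve R3 B 6 -> on_hand[A=27 B=57 C=48 D=23] avail[A=27 B=43 C=48 D=16] open={R1,R2,R3}
Step 4: commit R3 -> on_hand[A=27 B=51 C=48 D=23] avail[A=27 B=43 C=48 D=16] open={R1,R2}
Step 5: reserve R4 D 2 -> on_hand[A=27 B=51 C=48 D=23] avail[A=27 B=43 C=48 D=14] open={R1,R2,R4}
Step 6: reserve R5 B 7 -> on_hand[A=27 B=51 C=48 D=23] avail[A=27 B=36 C=48 D=14] open={R1,R2,R4,R5}
Step 7: reserve R6 D 9 -> on_hand[A=27 B=51 C=48 D=23] avail[A=27 B=36 C=48 D=5] open={R1,R2,R4,R5,R6}
Step 8: reserve R7 A 9 -> on_hand[A=27 B=51 C=48 D=23] avail[A=18 B=36 C=48 D=5] open={R1,R2,R4,R5,R6,R7}
Open reservations: ['R1', 'R2', 'R4', 'R5', 'R6', 'R7'] -> 6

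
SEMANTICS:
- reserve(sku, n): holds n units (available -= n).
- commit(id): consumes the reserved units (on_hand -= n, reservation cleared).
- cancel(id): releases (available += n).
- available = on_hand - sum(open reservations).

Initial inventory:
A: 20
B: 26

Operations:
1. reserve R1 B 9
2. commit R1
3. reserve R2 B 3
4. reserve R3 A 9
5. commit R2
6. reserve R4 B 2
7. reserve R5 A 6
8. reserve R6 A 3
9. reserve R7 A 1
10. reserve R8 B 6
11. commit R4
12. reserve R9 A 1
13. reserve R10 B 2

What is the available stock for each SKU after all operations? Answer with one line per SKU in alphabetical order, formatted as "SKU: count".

Step 1: reserve R1 B 9 -> on_hand[A=20 B=26] avail[A=20 B=17] open={R1}
Step 2: commit R1 -> on_hand[A=20 B=17] avail[A=20 B=17] open={}
Step 3: reserve R2 B 3 -> on_hand[A=20 B=17] avail[A=20 B=14] open={R2}
Step 4: reserve R3 A 9 -> on_hand[A=20 B=17] avail[A=11 B=14] open={R2,R3}
Step 5: commit R2 -> on_hand[A=20 B=14] avail[A=11 B=14] open={R3}
Step 6: reserve R4 B 2 -> on_hand[A=20 B=14] avail[A=11 B=12] open={R3,R4}
Step 7: reserve R5 A 6 -> on_hand[A=20 B=14] avail[A=5 B=12] open={R3,R4,R5}
Step 8: reserve R6 A 3 -> on_hand[A=20 B=14] avail[A=2 B=12] open={R3,R4,R5,R6}
Step 9: reserve R7 A 1 -> on_hand[A=20 B=14] avail[A=1 B=12] open={R3,R4,R5,R6,R7}
Step 10: reserve R8 B 6 -> on_hand[A=20 B=14] avail[A=1 B=6] open={R3,R4,R5,R6,R7,R8}
Step 11: commit R4 -> on_hand[A=20 B=12] avail[A=1 B=6] open={R3,R5,R6,R7,R8}
Step 12: reserve R9 A 1 -> on_hand[A=20 B=12] avail[A=0 B=6] open={R3,R5,R6,R7,R8,R9}
Step 13: reserve R10 B 2 -> on_hand[A=20 B=12] avail[A=0 B=4] open={R10,R3,R5,R6,R7,R8,R9}

Answer: A: 0
B: 4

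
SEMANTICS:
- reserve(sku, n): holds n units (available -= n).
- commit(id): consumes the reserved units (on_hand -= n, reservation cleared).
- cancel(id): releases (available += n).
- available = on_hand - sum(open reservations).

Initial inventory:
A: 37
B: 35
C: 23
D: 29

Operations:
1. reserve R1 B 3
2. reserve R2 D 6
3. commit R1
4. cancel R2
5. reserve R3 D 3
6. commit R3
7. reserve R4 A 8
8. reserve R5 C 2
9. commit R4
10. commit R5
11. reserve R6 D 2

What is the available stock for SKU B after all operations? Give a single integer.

Step 1: reserve R1 B 3 -> on_hand[A=37 B=35 C=23 D=29] avail[A=37 B=32 C=23 D=29] open={R1}
Step 2: reserve R2 D 6 -> on_hand[A=37 B=35 C=23 D=29] avail[A=37 B=32 C=23 D=23] open={R1,R2}
Step 3: commit R1 -> on_hand[A=37 B=32 C=23 D=29] avail[A=37 B=32 C=23 D=23] open={R2}
Step 4: cancel R2 -> on_hand[A=37 B=32 C=23 D=29] avail[A=37 B=32 C=23 D=29] open={}
Step 5: reserve R3 D 3 -> on_hand[A=37 B=32 C=23 D=29] avail[A=37 B=32 C=23 D=26] open={R3}
Step 6: commit R3 -> on_hand[A=37 B=32 C=23 D=26] avail[A=37 B=32 C=23 D=26] open={}
Step 7: reserve R4 A 8 -> on_hand[A=37 B=32 C=23 D=26] avail[A=29 B=32 C=23 D=26] open={R4}
Step 8: reserve R5 C 2 -> on_hand[A=37 B=32 C=23 D=26] avail[A=29 B=32 C=21 D=26] open={R4,R5}
Step 9: commit R4 -> on_hand[A=29 B=32 C=23 D=26] avail[A=29 B=32 C=21 D=26] open={R5}
Step 10: commit R5 -> on_hand[A=29 B=32 C=21 D=26] avail[A=29 B=32 C=21 D=26] open={}
Step 11: reserve R6 D 2 -> on_hand[A=29 B=32 C=21 D=26] avail[A=29 B=32 C=21 D=24] open={R6}
Final available[B] = 32

Answer: 32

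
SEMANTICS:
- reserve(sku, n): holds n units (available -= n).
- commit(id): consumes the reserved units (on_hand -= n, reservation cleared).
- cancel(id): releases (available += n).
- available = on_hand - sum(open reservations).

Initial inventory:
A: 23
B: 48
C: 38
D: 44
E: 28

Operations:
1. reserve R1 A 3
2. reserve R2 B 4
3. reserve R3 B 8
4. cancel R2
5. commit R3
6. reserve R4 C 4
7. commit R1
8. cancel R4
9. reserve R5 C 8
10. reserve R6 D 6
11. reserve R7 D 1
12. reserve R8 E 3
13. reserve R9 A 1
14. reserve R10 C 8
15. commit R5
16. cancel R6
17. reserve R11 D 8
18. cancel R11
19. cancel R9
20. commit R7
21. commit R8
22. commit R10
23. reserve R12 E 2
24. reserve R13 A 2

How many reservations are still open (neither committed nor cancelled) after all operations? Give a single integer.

Step 1: reserve R1 A 3 -> on_hand[A=23 B=48 C=38 D=44 E=28] avail[A=20 B=48 C=38 D=44 E=28] open={R1}
Step 2: reserve R2 B 4 -> on_hand[A=23 B=48 C=38 D=44 E=28] avail[A=20 B=44 C=38 D=44 E=28] open={R1,R2}
Step 3: reserve R3 B 8 -> on_hand[A=23 B=48 C=38 D=44 E=28] avail[A=20 B=36 C=38 D=44 E=28] open={R1,R2,R3}
Step 4: cancel R2 -> on_hand[A=23 B=48 C=38 D=44 E=28] avail[A=20 B=40 C=38 D=44 E=28] open={R1,R3}
Step 5: commit R3 -> on_hand[A=23 B=40 C=38 D=44 E=28] avail[A=20 B=40 C=38 D=44 E=28] open={R1}
Step 6: reserve R4 C 4 -> on_hand[A=23 B=40 C=38 D=44 E=28] avail[A=20 B=40 C=34 D=44 E=28] open={R1,R4}
Step 7: commit R1 -> on_hand[A=20 B=40 C=38 D=44 E=28] avail[A=20 B=40 C=34 D=44 E=28] open={R4}
Step 8: cancel R4 -> on_hand[A=20 B=40 C=38 D=44 E=28] avail[A=20 B=40 C=38 D=44 E=28] open={}
Step 9: reserve R5 C 8 -> on_hand[A=20 B=40 C=38 D=44 E=28] avail[A=20 B=40 C=30 D=44 E=28] open={R5}
Step 10: reserve R6 D 6 -> on_hand[A=20 B=40 C=38 D=44 E=28] avail[A=20 B=40 C=30 D=38 E=28] open={R5,R6}
Step 11: reserve R7 D 1 -> on_hand[A=20 B=40 C=38 D=44 E=28] avail[A=20 B=40 C=30 D=37 E=28] open={R5,R6,R7}
Step 12: reserve R8 E 3 -> on_hand[A=20 B=40 C=38 D=44 E=28] avail[A=20 B=40 C=30 D=37 E=25] open={R5,R6,R7,R8}
Step 13: reserve R9 A 1 -> on_hand[A=20 B=40 C=38 D=44 E=28] avail[A=19 B=40 C=30 D=37 E=25] open={R5,R6,R7,R8,R9}
Step 14: reserve R10 C 8 -> on_hand[A=20 B=40 C=38 D=44 E=28] avail[A=19 B=40 C=22 D=37 E=25] open={R10,R5,R6,R7,R8,R9}
Step 15: commit R5 -> on_hand[A=20 B=40 C=30 D=44 E=28] avail[A=19 B=40 C=22 D=37 E=25] open={R10,R6,R7,R8,R9}
Step 16: cancel R6 -> on_hand[A=20 B=40 C=30 D=44 E=28] avail[A=19 B=40 C=22 D=43 E=25] open={R10,R7,R8,R9}
Step 17: reserve R11 D 8 -> on_hand[A=20 B=40 C=30 D=44 E=28] avail[A=19 B=40 C=22 D=35 E=25] open={R10,R11,R7,R8,R9}
Step 18: cancel R11 -> on_hand[A=20 B=40 C=30 D=44 E=28] avail[A=19 B=40 C=22 D=43 E=25] open={R10,R7,R8,R9}
Step 19: cancel R9 -> on_hand[A=20 B=40 C=30 D=44 E=28] avail[A=20 B=40 C=22 D=43 E=25] open={R10,R7,R8}
Step 20: commit R7 -> on_hand[A=20 B=40 C=30 D=43 E=28] avail[A=20 B=40 C=22 D=43 E=25] open={R10,R8}
Step 21: commit R8 -> on_hand[A=20 B=40 C=30 D=43 E=25] avail[A=20 B=40 C=22 D=43 E=25] open={R10}
Step 22: commit R10 -> on_hand[A=20 B=40 C=22 D=43 E=25] avail[A=20 B=40 C=22 D=43 E=25] open={}
Step 23: reserve R12 E 2 -> on_hand[A=20 B=40 C=22 D=43 E=25] avail[A=20 B=40 C=22 D=43 E=23] open={R12}
Step 24: reserve R13 A 2 -> on_hand[A=20 B=40 C=22 D=43 E=25] avail[A=18 B=40 C=22 D=43 E=23] open={R12,R13}
Open reservations: ['R12', 'R13'] -> 2

Answer: 2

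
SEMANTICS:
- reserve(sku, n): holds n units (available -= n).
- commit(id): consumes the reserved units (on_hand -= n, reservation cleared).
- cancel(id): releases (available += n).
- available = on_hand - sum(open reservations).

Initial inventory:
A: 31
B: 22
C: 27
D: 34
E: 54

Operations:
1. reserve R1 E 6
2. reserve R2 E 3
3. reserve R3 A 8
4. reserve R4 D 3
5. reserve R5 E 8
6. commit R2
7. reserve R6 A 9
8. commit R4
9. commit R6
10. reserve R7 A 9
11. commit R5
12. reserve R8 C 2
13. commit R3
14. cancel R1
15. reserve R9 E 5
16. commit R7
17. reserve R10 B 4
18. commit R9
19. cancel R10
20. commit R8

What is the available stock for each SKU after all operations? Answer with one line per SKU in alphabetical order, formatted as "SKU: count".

Step 1: reserve R1 E 6 -> on_hand[A=31 B=22 C=27 D=34 E=54] avail[A=31 B=22 C=27 D=34 E=48] open={R1}
Step 2: reserve R2 E 3 -> on_hand[A=31 B=22 C=27 D=34 E=54] avail[A=31 B=22 C=27 D=34 E=45] open={R1,R2}
Step 3: reserve R3 A 8 -> on_hand[A=31 B=22 C=27 D=34 E=54] avail[A=23 B=22 C=27 D=34 E=45] open={R1,R2,R3}
Step 4: reserve R4 D 3 -> on_hand[A=31 B=22 C=27 D=34 E=54] avail[A=23 B=22 C=27 D=31 E=45] open={R1,R2,R3,R4}
Step 5: reserve R5 E 8 -> on_hand[A=31 B=22 C=27 D=34 E=54] avail[A=23 B=22 C=27 D=31 E=37] open={R1,R2,R3,R4,R5}
Step 6: commit R2 -> on_hand[A=31 B=22 C=27 D=34 E=51] avail[A=23 B=22 C=27 D=31 E=37] open={R1,R3,R4,R5}
Step 7: reserve R6 A 9 -> on_hand[A=31 B=22 C=27 D=34 E=51] avail[A=14 B=22 C=27 D=31 E=37] open={R1,R3,R4,R5,R6}
Step 8: commit R4 -> on_hand[A=31 B=22 C=27 D=31 E=51] avail[A=14 B=22 C=27 D=31 E=37] open={R1,R3,R5,R6}
Step 9: commit R6 -> on_hand[A=22 B=22 C=27 D=31 E=51] avail[A=14 B=22 C=27 D=31 E=37] open={R1,R3,R5}
Step 10: reserve R7 A 9 -> on_hand[A=22 B=22 C=27 D=31 E=51] avail[A=5 B=22 C=27 D=31 E=37] open={R1,R3,R5,R7}
Step 11: commit R5 -> on_hand[A=22 B=22 C=27 D=31 E=43] avail[A=5 B=22 C=27 D=31 E=37] open={R1,R3,R7}
Step 12: reserve R8 C 2 -> on_hand[A=22 B=22 C=27 D=31 E=43] avail[A=5 B=22 C=25 D=31 E=37] open={R1,R3,R7,R8}
Step 13: commit R3 -> on_hand[A=14 B=22 C=27 D=31 E=43] avail[A=5 B=22 C=25 D=31 E=37] open={R1,R7,R8}
Step 14: cancel R1 -> on_hand[A=14 B=22 C=27 D=31 E=43] avail[A=5 B=22 C=25 D=31 E=43] open={R7,R8}
Step 15: reserve R9 E 5 -> on_hand[A=14 B=22 C=27 D=31 E=43] avail[A=5 B=22 C=25 D=31 E=38] open={R7,R8,R9}
Step 16: commit R7 -> on_hand[A=5 B=22 C=27 D=31 E=43] avail[A=5 B=22 C=25 D=31 E=38] open={R8,R9}
Step 17: reserve R10 B 4 -> on_hand[A=5 B=22 C=27 D=31 E=43] avail[A=5 B=18 C=25 D=31 E=38] open={R10,R8,R9}
Step 18: commit R9 -> on_hand[A=5 B=22 C=27 D=31 E=38] avail[A=5 B=18 C=25 D=31 E=38] open={R10,R8}
Step 19: cancel R10 -> on_hand[A=5 B=22 C=27 D=31 E=38] avail[A=5 B=22 C=25 D=31 E=38] open={R8}
Step 20: commit R8 -> on_hand[A=5 B=22 C=25 D=31 E=38] avail[A=5 B=22 C=25 D=31 E=38] open={}

Answer: A: 5
B: 22
C: 25
D: 31
E: 38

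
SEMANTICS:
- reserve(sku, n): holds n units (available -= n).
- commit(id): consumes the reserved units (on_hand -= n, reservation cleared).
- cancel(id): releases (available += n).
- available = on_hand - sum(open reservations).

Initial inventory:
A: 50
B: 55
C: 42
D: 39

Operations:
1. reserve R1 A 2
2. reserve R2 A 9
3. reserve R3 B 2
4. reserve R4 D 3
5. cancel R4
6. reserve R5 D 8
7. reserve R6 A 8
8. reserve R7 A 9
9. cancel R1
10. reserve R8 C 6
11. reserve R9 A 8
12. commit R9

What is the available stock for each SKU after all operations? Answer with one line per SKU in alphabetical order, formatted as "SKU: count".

Step 1: reserve R1 A 2 -> on_hand[A=50 B=55 C=42 D=39] avail[A=48 B=55 C=42 D=39] open={R1}
Step 2: reserve R2 A 9 -> on_hand[A=50 B=55 C=42 D=39] avail[A=39 B=55 C=42 D=39] open={R1,R2}
Step 3: reserve R3 B 2 -> on_hand[A=50 B=55 C=42 D=39] avail[A=39 B=53 C=42 D=39] open={R1,R2,R3}
Step 4: reserve R4 D 3 -> on_hand[A=50 B=55 C=42 D=39] avail[A=39 B=53 C=42 D=36] open={R1,R2,R3,R4}
Step 5: cancel R4 -> on_hand[A=50 B=55 C=42 D=39] avail[A=39 B=53 C=42 D=39] open={R1,R2,R3}
Step 6: reserve R5 D 8 -> on_hand[A=50 B=55 C=42 D=39] avail[A=39 B=53 C=42 D=31] open={R1,R2,R3,R5}
Step 7: reserve R6 A 8 -> on_hand[A=50 B=55 C=42 D=39] avail[A=31 B=53 C=42 D=31] open={R1,R2,R3,R5,R6}
Step 8: reserve R7 A 9 -> on_hand[A=50 B=55 C=42 D=39] avail[A=22 B=53 C=42 D=31] open={R1,R2,R3,R5,R6,R7}
Step 9: cancel R1 -> on_hand[A=50 B=55 C=42 D=39] avail[A=24 B=53 C=42 D=31] open={R2,R3,R5,R6,R7}
Step 10: reserve R8 C 6 -> on_hand[A=50 B=55 C=42 D=39] avail[A=24 B=53 C=36 D=31] open={R2,R3,R5,R6,R7,R8}
Step 11: reserve R9 A 8 -> on_hand[A=50 B=55 C=42 D=39] avail[A=16 B=53 C=36 D=31] open={R2,R3,R5,R6,R7,R8,R9}
Step 12: commit R9 -> on_hand[A=42 B=55 C=42 D=39] avail[A=16 B=53 C=36 D=31] open={R2,R3,R5,R6,R7,R8}

Answer: A: 16
B: 53
C: 36
D: 31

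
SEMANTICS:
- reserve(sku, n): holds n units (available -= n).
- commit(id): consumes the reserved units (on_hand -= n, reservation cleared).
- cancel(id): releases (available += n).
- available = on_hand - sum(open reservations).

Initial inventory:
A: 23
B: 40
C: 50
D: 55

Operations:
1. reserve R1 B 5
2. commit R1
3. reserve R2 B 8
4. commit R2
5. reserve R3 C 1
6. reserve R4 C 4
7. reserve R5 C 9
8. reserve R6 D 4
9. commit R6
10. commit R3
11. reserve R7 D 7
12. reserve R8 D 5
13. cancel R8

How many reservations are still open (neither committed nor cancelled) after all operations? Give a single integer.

Step 1: reserve R1 B 5 -> on_hand[A=23 B=40 C=50 D=55] avail[A=23 B=35 C=50 D=55] open={R1}
Step 2: commit R1 -> on_hand[A=23 B=35 C=50 D=55] avail[A=23 B=35 C=50 D=55] open={}
Step 3: reserve R2 B 8 -> on_hand[A=23 B=35 C=50 D=55] avail[A=23 B=27 C=50 D=55] open={R2}
Step 4: commit R2 -> on_hand[A=23 B=27 C=50 D=55] avail[A=23 B=27 C=50 D=55] open={}
Step 5: reserve R3 C 1 -> on_hand[A=23 B=27 C=50 D=55] avail[A=23 B=27 C=49 D=55] open={R3}
Step 6: reserve R4 C 4 -> on_hand[A=23 B=27 C=50 D=55] avail[A=23 B=27 C=45 D=55] open={R3,R4}
Step 7: reserve R5 C 9 -> on_hand[A=23 B=27 C=50 D=55] avail[A=23 B=27 C=36 D=55] open={R3,R4,R5}
Step 8: reserve R6 D 4 -> on_hand[A=23 B=27 C=50 D=55] avail[A=23 B=27 C=36 D=51] open={R3,R4,R5,R6}
Step 9: commit R6 -> on_hand[A=23 B=27 C=50 D=51] avail[A=23 B=27 C=36 D=51] open={R3,R4,R5}
Step 10: commit R3 -> on_hand[A=23 B=27 C=49 D=51] avail[A=23 B=27 C=36 D=51] open={R4,R5}
Step 11: reserve R7 D 7 -> on_hand[A=23 B=27 C=49 D=51] avail[A=23 B=27 C=36 D=44] open={R4,R5,R7}
Step 12: reserve R8 D 5 -> on_hand[A=23 B=27 C=49 D=51] avail[A=23 B=27 C=36 D=39] open={R4,R5,R7,R8}
Step 13: cancel R8 -> on_hand[A=23 B=27 C=49 D=51] avail[A=23 B=27 C=36 D=44] open={R4,R5,R7}
Open reservations: ['R4', 'R5', 'R7'] -> 3

Answer: 3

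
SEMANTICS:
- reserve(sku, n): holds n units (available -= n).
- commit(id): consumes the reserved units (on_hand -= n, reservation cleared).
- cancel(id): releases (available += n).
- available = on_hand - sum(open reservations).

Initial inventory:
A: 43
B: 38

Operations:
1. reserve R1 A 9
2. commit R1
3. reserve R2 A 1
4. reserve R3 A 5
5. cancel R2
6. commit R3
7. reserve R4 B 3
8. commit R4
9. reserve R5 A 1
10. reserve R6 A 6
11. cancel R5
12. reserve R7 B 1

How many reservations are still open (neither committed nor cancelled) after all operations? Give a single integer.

Answer: 2

Derivation:
Step 1: reserve R1 A 9 -> on_hand[A=43 B=38] avail[A=34 B=38] open={R1}
Step 2: commit R1 -> on_hand[A=34 B=38] avail[A=34 B=38] open={}
Step 3: reserve R2 A 1 -> on_hand[A=34 B=38] avail[A=33 B=38] open={R2}
Step 4: reserve R3 A 5 -> on_hand[A=34 B=38] avail[A=28 B=38] open={R2,R3}
Step 5: cancel R2 -> on_hand[A=34 B=38] avail[A=29 B=38] open={R3}
Step 6: commit R3 -> on_hand[A=29 B=38] avail[A=29 B=38] open={}
Step 7: reserve R4 B 3 -> on_hand[A=29 B=38] avail[A=29 B=35] open={R4}
Step 8: commit R4 -> on_hand[A=29 B=35] avail[A=29 B=35] open={}
Step 9: reserve R5 A 1 -> on_hand[A=29 B=35] avail[A=28 B=35] open={R5}
Step 10: reserve R6 A 6 -> on_hand[A=29 B=35] avail[A=22 B=35] open={R5,R6}
Step 11: cancel R5 -> on_hand[A=29 B=35] avail[A=23 B=35] open={R6}
Step 12: reserve R7 B 1 -> on_hand[A=29 B=35] avail[A=23 B=34] open={R6,R7}
Open reservations: ['R6', 'R7'] -> 2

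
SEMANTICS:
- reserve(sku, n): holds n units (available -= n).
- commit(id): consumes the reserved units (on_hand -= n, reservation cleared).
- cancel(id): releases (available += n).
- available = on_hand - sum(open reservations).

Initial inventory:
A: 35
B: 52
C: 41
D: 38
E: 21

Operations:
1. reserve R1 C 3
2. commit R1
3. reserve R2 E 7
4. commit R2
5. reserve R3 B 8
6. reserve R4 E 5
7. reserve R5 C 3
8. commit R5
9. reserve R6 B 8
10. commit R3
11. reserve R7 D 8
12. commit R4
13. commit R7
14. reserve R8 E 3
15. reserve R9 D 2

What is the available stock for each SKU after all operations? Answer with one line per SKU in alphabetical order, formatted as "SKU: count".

Answer: A: 35
B: 36
C: 35
D: 28
E: 6

Derivation:
Step 1: reserve R1 C 3 -> on_hand[A=35 B=52 C=41 D=38 E=21] avail[A=35 B=52 C=38 D=38 E=21] open={R1}
Step 2: commit R1 -> on_hand[A=35 B=52 C=38 D=38 E=21] avail[A=35 B=52 C=38 D=38 E=21] open={}
Step 3: reserve R2 E 7 -> on_hand[A=35 B=52 C=38 D=38 E=21] avail[A=35 B=52 C=38 D=38 E=14] open={R2}
Step 4: commit R2 -> on_hand[A=35 B=52 C=38 D=38 E=14] avail[A=35 B=52 C=38 D=38 E=14] open={}
Step 5: reserve R3 B 8 -> on_hand[A=35 B=52 C=38 D=38 E=14] avail[A=35 B=44 C=38 D=38 E=14] open={R3}
Step 6: reserve R4 E 5 -> on_hand[A=35 B=52 C=38 D=38 E=14] avail[A=35 B=44 C=38 D=38 E=9] open={R3,R4}
Step 7: reserve R5 C 3 -> on_hand[A=35 B=52 C=38 D=38 E=14] avail[A=35 B=44 C=35 D=38 E=9] open={R3,R4,R5}
Step 8: commit R5 -> on_hand[A=35 B=52 C=35 D=38 E=14] avail[A=35 B=44 C=35 D=38 E=9] open={R3,R4}
Step 9: reserve R6 B 8 -> on_hand[A=35 B=52 C=35 D=38 E=14] avail[A=35 B=36 C=35 D=38 E=9] open={R3,R4,R6}
Step 10: commit R3 -> on_hand[A=35 B=44 C=35 D=38 E=14] avail[A=35 B=36 C=35 D=38 E=9] open={R4,R6}
Step 11: reserve R7 D 8 -> on_hand[A=35 B=44 C=35 D=38 E=14] avail[A=35 B=36 C=35 D=30 E=9] open={R4,R6,R7}
Step 12: commit R4 -> on_hand[A=35 B=44 C=35 D=38 E=9] avail[A=35 B=36 C=35 D=30 E=9] open={R6,R7}
Step 13: commit R7 -> on_hand[A=35 B=44 C=35 D=30 E=9] avail[A=35 B=36 C=35 D=30 E=9] open={R6}
Step 14: reserve R8 E 3 -> on_hand[A=35 B=44 C=35 D=30 E=9] avail[A=35 B=36 C=35 D=30 E=6] open={R6,R8}
Step 15: reserve R9 D 2 -> on_hand[A=35 B=44 C=35 D=30 E=9] avail[A=35 B=36 C=35 D=28 E=6] open={R6,R8,R9}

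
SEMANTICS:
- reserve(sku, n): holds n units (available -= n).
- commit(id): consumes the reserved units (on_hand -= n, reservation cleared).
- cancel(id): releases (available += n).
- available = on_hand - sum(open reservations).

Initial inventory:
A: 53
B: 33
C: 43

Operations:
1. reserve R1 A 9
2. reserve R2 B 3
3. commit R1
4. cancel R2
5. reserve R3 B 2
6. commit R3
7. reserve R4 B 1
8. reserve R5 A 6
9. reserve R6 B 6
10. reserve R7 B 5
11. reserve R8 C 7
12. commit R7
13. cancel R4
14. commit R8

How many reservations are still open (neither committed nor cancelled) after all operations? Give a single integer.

Answer: 2

Derivation:
Step 1: reserve R1 A 9 -> on_hand[A=53 B=33 C=43] avail[A=44 B=33 C=43] open={R1}
Step 2: reserve R2 B 3 -> on_hand[A=53 B=33 C=43] avail[A=44 B=30 C=43] open={R1,R2}
Step 3: commit R1 -> on_hand[A=44 B=33 C=43] avail[A=44 B=30 C=43] open={R2}
Step 4: cancel R2 -> on_hand[A=44 B=33 C=43] avail[A=44 B=33 C=43] open={}
Step 5: reserve R3 B 2 -> on_hand[A=44 B=33 C=43] avail[A=44 B=31 C=43] open={R3}
Step 6: commit R3 -> on_hand[A=44 B=31 C=43] avail[A=44 B=31 C=43] open={}
Step 7: reserve R4 B 1 -> on_hand[A=44 B=31 C=43] avail[A=44 B=30 C=43] open={R4}
Step 8: reserve R5 A 6 -> on_hand[A=44 B=31 C=43] avail[A=38 B=30 C=43] open={R4,R5}
Step 9: reserve R6 B 6 -> on_hand[A=44 B=31 C=43] avail[A=38 B=24 C=43] open={R4,R5,R6}
Step 10: reserve R7 B 5 -> on_hand[A=44 B=31 C=43] avail[A=38 B=19 C=43] open={R4,R5,R6,R7}
Step 11: reserve R8 C 7 -> on_hand[A=44 B=31 C=43] avail[A=38 B=19 C=36] open={R4,R5,R6,R7,R8}
Step 12: commit R7 -> on_hand[A=44 B=26 C=43] avail[A=38 B=19 C=36] open={R4,R5,R6,R8}
Step 13: cancel R4 -> on_hand[A=44 B=26 C=43] avail[A=38 B=20 C=36] open={R5,R6,R8}
Step 14: commit R8 -> on_hand[A=44 B=26 C=36] avail[A=38 B=20 C=36] open={R5,R6}
Open reservations: ['R5', 'R6'] -> 2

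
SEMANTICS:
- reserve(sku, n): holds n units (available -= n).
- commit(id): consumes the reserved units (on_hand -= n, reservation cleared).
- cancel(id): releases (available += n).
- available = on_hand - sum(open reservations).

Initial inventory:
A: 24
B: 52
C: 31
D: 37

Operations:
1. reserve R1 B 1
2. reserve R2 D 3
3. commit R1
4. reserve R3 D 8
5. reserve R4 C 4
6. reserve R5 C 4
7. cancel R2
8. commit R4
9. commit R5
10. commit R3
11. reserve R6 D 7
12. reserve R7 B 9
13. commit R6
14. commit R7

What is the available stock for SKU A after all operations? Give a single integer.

Answer: 24

Derivation:
Step 1: reserve R1 B 1 -> on_hand[A=24 B=52 C=31 D=37] avail[A=24 B=51 C=31 D=37] open={R1}
Step 2: reserve R2 D 3 -> on_hand[A=24 B=52 C=31 D=37] avail[A=24 B=51 C=31 D=34] open={R1,R2}
Step 3: commit R1 -> on_hand[A=24 B=51 C=31 D=37] avail[A=24 B=51 C=31 D=34] open={R2}
Step 4: reserve R3 D 8 -> on_hand[A=24 B=51 C=31 D=37] avail[A=24 B=51 C=31 D=26] open={R2,R3}
Step 5: reserve R4 C 4 -> on_hand[A=24 B=51 C=31 D=37] avail[A=24 B=51 C=27 D=26] open={R2,R3,R4}
Step 6: reserve R5 C 4 -> on_hand[A=24 B=51 C=31 D=37] avail[A=24 B=51 C=23 D=26] open={R2,R3,R4,R5}
Step 7: cancel R2 -> on_hand[A=24 B=51 C=31 D=37] avail[A=24 B=51 C=23 D=29] open={R3,R4,R5}
Step 8: commit R4 -> on_hand[A=24 B=51 C=27 D=37] avail[A=24 B=51 C=23 D=29] open={R3,R5}
Step 9: commit R5 -> on_hand[A=24 B=51 C=23 D=37] avail[A=24 B=51 C=23 D=29] open={R3}
Step 10: commit R3 -> on_hand[A=24 B=51 C=23 D=29] avail[A=24 B=51 C=23 D=29] open={}
Step 11: reserve R6 D 7 -> on_hand[A=24 B=51 C=23 D=29] avail[A=24 B=51 C=23 D=22] open={R6}
Step 12: reserve R7 B 9 -> on_hand[A=24 B=51 C=23 D=29] avail[A=24 B=42 C=23 D=22] open={R6,R7}
Step 13: commit R6 -> on_hand[A=24 B=51 C=23 D=22] avail[A=24 B=42 C=23 D=22] open={R7}
Step 14: commit R7 -> on_hand[A=24 B=42 C=23 D=22] avail[A=24 B=42 C=23 D=22] open={}
Final available[A] = 24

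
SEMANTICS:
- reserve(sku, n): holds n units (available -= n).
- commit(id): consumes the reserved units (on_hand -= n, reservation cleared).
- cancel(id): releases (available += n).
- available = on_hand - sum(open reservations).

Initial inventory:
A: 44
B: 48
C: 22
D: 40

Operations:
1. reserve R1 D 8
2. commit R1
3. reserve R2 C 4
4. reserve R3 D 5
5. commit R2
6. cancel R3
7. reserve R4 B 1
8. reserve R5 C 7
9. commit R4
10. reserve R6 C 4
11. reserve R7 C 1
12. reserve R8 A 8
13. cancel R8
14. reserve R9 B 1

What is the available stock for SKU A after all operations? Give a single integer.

Answer: 44

Derivation:
Step 1: reserve R1 D 8 -> on_hand[A=44 B=48 C=22 D=40] avail[A=44 B=48 C=22 D=32] open={R1}
Step 2: commit R1 -> on_hand[A=44 B=48 C=22 D=32] avail[A=44 B=48 C=22 D=32] open={}
Step 3: reserve R2 C 4 -> on_hand[A=44 B=48 C=22 D=32] avail[A=44 B=48 C=18 D=32] open={R2}
Step 4: reserve R3 D 5 -> on_hand[A=44 B=48 C=22 D=32] avail[A=44 B=48 C=18 D=27] open={R2,R3}
Step 5: commit R2 -> on_hand[A=44 B=48 C=18 D=32] avail[A=44 B=48 C=18 D=27] open={R3}
Step 6: cancel R3 -> on_hand[A=44 B=48 C=18 D=32] avail[A=44 B=48 C=18 D=32] open={}
Step 7: reserve R4 B 1 -> on_hand[A=44 B=48 C=18 D=32] avail[A=44 B=47 C=18 D=32] open={R4}
Step 8: reserve R5 C 7 -> on_hand[A=44 B=48 C=18 D=32] avail[A=44 B=47 C=11 D=32] open={R4,R5}
Step 9: commit R4 -> on_hand[A=44 B=47 C=18 D=32] avail[A=44 B=47 C=11 D=32] open={R5}
Step 10: reserve R6 C 4 -> on_hand[A=44 B=47 C=18 D=32] avail[A=44 B=47 C=7 D=32] open={R5,R6}
Step 11: reserve R7 C 1 -> on_hand[A=44 B=47 C=18 D=32] avail[A=44 B=47 C=6 D=32] open={R5,R6,R7}
Step 12: reserve R8 A 8 -> on_hand[A=44 B=47 C=18 D=32] avail[A=36 B=47 C=6 D=32] open={R5,R6,R7,R8}
Step 13: cancel R8 -> on_hand[A=44 B=47 C=18 D=32] avail[A=44 B=47 C=6 D=32] open={R5,R6,R7}
Step 14: reserve R9 B 1 -> on_hand[A=44 B=47 C=18 D=32] avail[A=44 B=46 C=6 D=32] open={R5,R6,R7,R9}
Final available[A] = 44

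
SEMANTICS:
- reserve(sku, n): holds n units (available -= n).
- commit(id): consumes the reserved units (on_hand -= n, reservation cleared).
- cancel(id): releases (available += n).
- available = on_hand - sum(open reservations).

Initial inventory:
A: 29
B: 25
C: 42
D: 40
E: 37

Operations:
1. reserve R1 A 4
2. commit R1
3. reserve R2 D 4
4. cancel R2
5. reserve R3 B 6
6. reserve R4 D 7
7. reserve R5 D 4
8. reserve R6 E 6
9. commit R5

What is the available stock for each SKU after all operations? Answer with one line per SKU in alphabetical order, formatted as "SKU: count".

Answer: A: 25
B: 19
C: 42
D: 29
E: 31

Derivation:
Step 1: reserve R1 A 4 -> on_hand[A=29 B=25 C=42 D=40 E=37] avail[A=25 B=25 C=42 D=40 E=37] open={R1}
Step 2: commit R1 -> on_hand[A=25 B=25 C=42 D=40 E=37] avail[A=25 B=25 C=42 D=40 E=37] open={}
Step 3: reserve R2 D 4 -> on_hand[A=25 B=25 C=42 D=40 E=37] avail[A=25 B=25 C=42 D=36 E=37] open={R2}
Step 4: cancel R2 -> on_hand[A=25 B=25 C=42 D=40 E=37] avail[A=25 B=25 C=42 D=40 E=37] open={}
Step 5: reserve R3 B 6 -> on_hand[A=25 B=25 C=42 D=40 E=37] avail[A=25 B=19 C=42 D=40 E=37] open={R3}
Step 6: reserve R4 D 7 -> on_hand[A=25 B=25 C=42 D=40 E=37] avail[A=25 B=19 C=42 D=33 E=37] open={R3,R4}
Step 7: reserve R5 D 4 -> on_hand[A=25 B=25 C=42 D=40 E=37] avail[A=25 B=19 C=42 D=29 E=37] open={R3,R4,R5}
Step 8: reserve R6 E 6 -> on_hand[A=25 B=25 C=42 D=40 E=37] avail[A=25 B=19 C=42 D=29 E=31] open={R3,R4,R5,R6}
Step 9: commit R5 -> on_hand[A=25 B=25 C=42 D=36 E=37] avail[A=25 B=19 C=42 D=29 E=31] open={R3,R4,R6}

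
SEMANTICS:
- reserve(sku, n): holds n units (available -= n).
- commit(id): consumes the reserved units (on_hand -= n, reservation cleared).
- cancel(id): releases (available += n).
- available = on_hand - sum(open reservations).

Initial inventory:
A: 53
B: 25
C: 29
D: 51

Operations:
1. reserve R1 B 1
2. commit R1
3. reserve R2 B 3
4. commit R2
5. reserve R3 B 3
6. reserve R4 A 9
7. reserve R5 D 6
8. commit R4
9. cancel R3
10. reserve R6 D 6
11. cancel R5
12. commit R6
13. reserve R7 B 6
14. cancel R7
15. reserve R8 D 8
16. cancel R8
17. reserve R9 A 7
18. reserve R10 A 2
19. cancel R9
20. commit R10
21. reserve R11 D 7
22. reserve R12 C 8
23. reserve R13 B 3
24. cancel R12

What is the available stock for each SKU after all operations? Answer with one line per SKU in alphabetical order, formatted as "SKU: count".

Step 1: reserve R1 B 1 -> on_hand[A=53 B=25 C=29 D=51] avail[A=53 B=24 C=29 D=51] open={R1}
Step 2: commit R1 -> on_hand[A=53 B=24 C=29 D=51] avail[A=53 B=24 C=29 D=51] open={}
Step 3: reserve R2 B 3 -> on_hand[A=53 B=24 C=29 D=51] avail[A=53 B=21 C=29 D=51] open={R2}
Step 4: commit R2 -> on_hand[A=53 B=21 C=29 D=51] avail[A=53 B=21 C=29 D=51] open={}
Step 5: reserve R3 B 3 -> on_hand[A=53 B=21 C=29 D=51] avail[A=53 B=18 C=29 D=51] open={R3}
Step 6: reserve R4 A 9 -> on_hand[A=53 B=21 C=29 D=51] avail[A=44 B=18 C=29 D=51] open={R3,R4}
Step 7: reserve R5 D 6 -> on_hand[A=53 B=21 C=29 D=51] avail[A=44 B=18 C=29 D=45] open={R3,R4,R5}
Step 8: commit R4 -> on_hand[A=44 B=21 C=29 D=51] avail[A=44 B=18 C=29 D=45] open={R3,R5}
Step 9: cancel R3 -> on_hand[A=44 B=21 C=29 D=51] avail[A=44 B=21 C=29 D=45] open={R5}
Step 10: reserve R6 D 6 -> on_hand[A=44 B=21 C=29 D=51] avail[A=44 B=21 C=29 D=39] open={R5,R6}
Step 11: cancel R5 -> on_hand[A=44 B=21 C=29 D=51] avail[A=44 B=21 C=29 D=45] open={R6}
Step 12: commit R6 -> on_hand[A=44 B=21 C=29 D=45] avail[A=44 B=21 C=29 D=45] open={}
Step 13: reserve R7 B 6 -> on_hand[A=44 B=21 C=29 D=45] avail[A=44 B=15 C=29 D=45] open={R7}
Step 14: cancel R7 -> on_hand[A=44 B=21 C=29 D=45] avail[A=44 B=21 C=29 D=45] open={}
Step 15: reserve R8 D 8 -> on_hand[A=44 B=21 C=29 D=45] avail[A=44 B=21 C=29 D=37] open={R8}
Step 16: cancel R8 -> on_hand[A=44 B=21 C=29 D=45] avail[A=44 B=21 C=29 D=45] open={}
Step 17: reserve R9 A 7 -> on_hand[A=44 B=21 C=29 D=45] avail[A=37 B=21 C=29 D=45] open={R9}
Step 18: reserve R10 A 2 -> on_hand[A=44 B=21 C=29 D=45] avail[A=35 B=21 C=29 D=45] open={R10,R9}
Step 19: cancel R9 -> on_hand[A=44 B=21 C=29 D=45] avail[A=42 B=21 C=29 D=45] open={R10}
Step 20: commit R10 -> on_hand[A=42 B=21 C=29 D=45] avail[A=42 B=21 C=29 D=45] open={}
Step 21: reserve R11 D 7 -> on_hand[A=42 B=21 C=29 D=45] avail[A=42 B=21 C=29 D=38] open={R11}
Step 22: reserve R12 C 8 -> on_hand[A=42 B=21 C=29 D=45] avail[A=42 B=21 C=21 D=38] open={R11,R12}
Step 23: reserve R13 B 3 -> on_hand[A=42 B=21 C=29 D=45] avail[A=42 B=18 C=21 D=38] open={R11,R12,R13}
Step 24: cancel R12 -> on_hand[A=42 B=21 C=29 D=45] avail[A=42 B=18 C=29 D=38] open={R11,R13}

Answer: A: 42
B: 18
C: 29
D: 38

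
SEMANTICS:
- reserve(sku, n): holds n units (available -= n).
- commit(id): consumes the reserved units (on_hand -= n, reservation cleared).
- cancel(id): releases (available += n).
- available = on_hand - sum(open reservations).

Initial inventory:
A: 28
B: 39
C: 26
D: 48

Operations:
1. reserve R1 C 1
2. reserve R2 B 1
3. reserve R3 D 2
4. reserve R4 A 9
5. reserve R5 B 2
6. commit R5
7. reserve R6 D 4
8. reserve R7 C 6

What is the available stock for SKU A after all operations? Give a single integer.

Step 1: reserve R1 C 1 -> on_hand[A=28 B=39 C=26 D=48] avail[A=28 B=39 C=25 D=48] open={R1}
Step 2: reserve R2 B 1 -> on_hand[A=28 B=39 C=26 D=48] avail[A=28 B=38 C=25 D=48] open={R1,R2}
Step 3: reserve R3 D 2 -> on_hand[A=28 B=39 C=26 D=48] avail[A=28 B=38 C=25 D=46] open={R1,R2,R3}
Step 4: reserve R4 A 9 -> on_hand[A=28 B=39 C=26 D=48] avail[A=19 B=38 C=25 D=46] open={R1,R2,R3,R4}
Step 5: reserve R5 B 2 -> on_hand[A=28 B=39 C=26 D=48] avail[A=19 B=36 C=25 D=46] open={R1,R2,R3,R4,R5}
Step 6: commit R5 -> on_hand[A=28 B=37 C=26 D=48] avail[A=19 B=36 C=25 D=46] open={R1,R2,R3,R4}
Step 7: reserve R6 D 4 -> on_hand[A=28 B=37 C=26 D=48] avail[A=19 B=36 C=25 D=42] open={R1,R2,R3,R4,R6}
Step 8: reserve R7 C 6 -> on_hand[A=28 B=37 C=26 D=48] avail[A=19 B=36 C=19 D=42] open={R1,R2,R3,R4,R6,R7}
Final available[A] = 19

Answer: 19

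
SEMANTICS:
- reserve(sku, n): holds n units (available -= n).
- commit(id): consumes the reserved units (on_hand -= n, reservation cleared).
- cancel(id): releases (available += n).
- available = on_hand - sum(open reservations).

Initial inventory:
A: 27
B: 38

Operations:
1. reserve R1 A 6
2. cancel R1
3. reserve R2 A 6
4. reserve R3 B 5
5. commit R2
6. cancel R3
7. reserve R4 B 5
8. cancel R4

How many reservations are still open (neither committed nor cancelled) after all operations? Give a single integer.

Answer: 0

Derivation:
Step 1: reserve R1 A 6 -> on_hand[A=27 B=38] avail[A=21 B=38] open={R1}
Step 2: cancel R1 -> on_hand[A=27 B=38] avail[A=27 B=38] open={}
Step 3: reserve R2 A 6 -> on_hand[A=27 B=38] avail[A=21 B=38] open={R2}
Step 4: reserve R3 B 5 -> on_hand[A=27 B=38] avail[A=21 B=33] open={R2,R3}
Step 5: commit R2 -> on_hand[A=21 B=38] avail[A=21 B=33] open={R3}
Step 6: cancel R3 -> on_hand[A=21 B=38] avail[A=21 B=38] open={}
Step 7: reserve R4 B 5 -> on_hand[A=21 B=38] avail[A=21 B=33] open={R4}
Step 8: cancel R4 -> on_hand[A=21 B=38] avail[A=21 B=38] open={}
Open reservations: [] -> 0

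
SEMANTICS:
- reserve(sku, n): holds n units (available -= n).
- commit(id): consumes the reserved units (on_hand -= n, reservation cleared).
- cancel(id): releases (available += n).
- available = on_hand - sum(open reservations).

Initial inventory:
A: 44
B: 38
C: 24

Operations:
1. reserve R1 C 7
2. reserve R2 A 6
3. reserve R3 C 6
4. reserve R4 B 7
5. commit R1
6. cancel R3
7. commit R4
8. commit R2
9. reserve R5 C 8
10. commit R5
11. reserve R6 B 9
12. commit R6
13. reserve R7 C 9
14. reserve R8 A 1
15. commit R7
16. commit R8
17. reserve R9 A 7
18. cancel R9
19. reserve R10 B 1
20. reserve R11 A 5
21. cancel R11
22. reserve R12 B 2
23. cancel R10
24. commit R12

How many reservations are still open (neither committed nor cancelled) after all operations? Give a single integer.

Answer: 0

Derivation:
Step 1: reserve R1 C 7 -> on_hand[A=44 B=38 C=24] avail[A=44 B=38 C=17] open={R1}
Step 2: reserve R2 A 6 -> on_hand[A=44 B=38 C=24] avail[A=38 B=38 C=17] open={R1,R2}
Step 3: reserve R3 C 6 -> on_hand[A=44 B=38 C=24] avail[A=38 B=38 C=11] open={R1,R2,R3}
Step 4: reserve R4 B 7 -> on_hand[A=44 B=38 C=24] avail[A=38 B=31 C=11] open={R1,R2,R3,R4}
Step 5: commit R1 -> on_hand[A=44 B=38 C=17] avail[A=38 B=31 C=11] open={R2,R3,R4}
Step 6: cancel R3 -> on_hand[A=44 B=38 C=17] avail[A=38 B=31 C=17] open={R2,R4}
Step 7: commit R4 -> on_hand[A=44 B=31 C=17] avail[A=38 B=31 C=17] open={R2}
Step 8: commit R2 -> on_hand[A=38 B=31 C=17] avail[A=38 B=31 C=17] open={}
Step 9: reserve R5 C 8 -> on_hand[A=38 B=31 C=17] avail[A=38 B=31 C=9] open={R5}
Step 10: commit R5 -> on_hand[A=38 B=31 C=9] avail[A=38 B=31 C=9] open={}
Step 11: reserve R6 B 9 -> on_hand[A=38 B=31 C=9] avail[A=38 B=22 C=9] open={R6}
Step 12: commit R6 -> on_hand[A=38 B=22 C=9] avail[A=38 B=22 C=9] open={}
Step 13: reserve R7 C 9 -> on_hand[A=38 B=22 C=9] avail[A=38 B=22 C=0] open={R7}
Step 14: reserve R8 A 1 -> on_hand[A=38 B=22 C=9] avail[A=37 B=22 C=0] open={R7,R8}
Step 15: commit R7 -> on_hand[A=38 B=22 C=0] avail[A=37 B=22 C=0] open={R8}
Step 16: commit R8 -> on_hand[A=37 B=22 C=0] avail[A=37 B=22 C=0] open={}
Step 17: reserve R9 A 7 -> on_hand[A=37 B=22 C=0] avail[A=30 B=22 C=0] open={R9}
Step 18: cancel R9 -> on_hand[A=37 B=22 C=0] avail[A=37 B=22 C=0] open={}
Step 19: reserve R10 B 1 -> on_hand[A=37 B=22 C=0] avail[A=37 B=21 C=0] open={R10}
Step 20: reserve R11 A 5 -> on_hand[A=37 B=22 C=0] avail[A=32 B=21 C=0] open={R10,R11}
Step 21: cancel R11 -> on_hand[A=37 B=22 C=0] avail[A=37 B=21 C=0] open={R10}
Step 22: reserve R12 B 2 -> on_hand[A=37 B=22 C=0] avail[A=37 B=19 C=0] open={R10,R12}
Step 23: cancel R10 -> on_hand[A=37 B=22 C=0] avail[A=37 B=20 C=0] open={R12}
Step 24: commit R12 -> on_hand[A=37 B=20 C=0] avail[A=37 B=20 C=0] open={}
Open reservations: [] -> 0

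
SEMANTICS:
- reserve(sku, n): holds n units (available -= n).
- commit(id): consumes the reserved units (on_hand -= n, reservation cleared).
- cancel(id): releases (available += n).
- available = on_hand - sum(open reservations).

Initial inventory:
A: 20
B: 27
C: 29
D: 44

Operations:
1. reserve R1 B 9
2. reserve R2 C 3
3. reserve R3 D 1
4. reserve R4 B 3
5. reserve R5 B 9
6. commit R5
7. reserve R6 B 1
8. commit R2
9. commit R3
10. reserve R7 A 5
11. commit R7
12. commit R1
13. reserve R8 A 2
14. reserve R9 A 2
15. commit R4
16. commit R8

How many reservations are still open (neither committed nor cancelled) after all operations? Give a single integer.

Answer: 2

Derivation:
Step 1: reserve R1 B 9 -> on_hand[A=20 B=27 C=29 D=44] avail[A=20 B=18 C=29 D=44] open={R1}
Step 2: reserve R2 C 3 -> on_hand[A=20 B=27 C=29 D=44] avail[A=20 B=18 C=26 D=44] open={R1,R2}
Step 3: reserve R3 D 1 -> on_hand[A=20 B=27 C=29 D=44] avail[A=20 B=18 C=26 D=43] open={R1,R2,R3}
Step 4: reserve R4 B 3 -> on_hand[A=20 B=27 C=29 D=44] avail[A=20 B=15 C=26 D=43] open={R1,R2,R3,R4}
Step 5: reserve R5 B 9 -> on_hand[A=20 B=27 C=29 D=44] avail[A=20 B=6 C=26 D=43] open={R1,R2,R3,R4,R5}
Step 6: commit R5 -> on_hand[A=20 B=18 C=29 D=44] avail[A=20 B=6 C=26 D=43] open={R1,R2,R3,R4}
Step 7: reserve R6 B 1 -> on_hand[A=20 B=18 C=29 D=44] avail[A=20 B=5 C=26 D=43] open={R1,R2,R3,R4,R6}
Step 8: commit R2 -> on_hand[A=20 B=18 C=26 D=44] avail[A=20 B=5 C=26 D=43] open={R1,R3,R4,R6}
Step 9: commit R3 -> on_hand[A=20 B=18 C=26 D=43] avail[A=20 B=5 C=26 D=43] open={R1,R4,R6}
Step 10: reserve R7 A 5 -> on_hand[A=20 B=18 C=26 D=43] avail[A=15 B=5 C=26 D=43] open={R1,R4,R6,R7}
Step 11: commit R7 -> on_hand[A=15 B=18 C=26 D=43] avail[A=15 B=5 C=26 D=43] open={R1,R4,R6}
Step 12: commit R1 -> on_hand[A=15 B=9 C=26 D=43] avail[A=15 B=5 C=26 D=43] open={R4,R6}
Step 13: reserve R8 A 2 -> on_hand[A=15 B=9 C=26 D=43] avail[A=13 B=5 C=26 D=43] open={R4,R6,R8}
Step 14: reserve R9 A 2 -> on_hand[A=15 B=9 C=26 D=43] avail[A=11 B=5 C=26 D=43] open={R4,R6,R8,R9}
Step 15: commit R4 -> on_hand[A=15 B=6 C=26 D=43] avail[A=11 B=5 C=26 D=43] open={R6,R8,R9}
Step 16: commit R8 -> on_hand[A=13 B=6 C=26 D=43] avail[A=11 B=5 C=26 D=43] open={R6,R9}
Open reservations: ['R6', 'R9'] -> 2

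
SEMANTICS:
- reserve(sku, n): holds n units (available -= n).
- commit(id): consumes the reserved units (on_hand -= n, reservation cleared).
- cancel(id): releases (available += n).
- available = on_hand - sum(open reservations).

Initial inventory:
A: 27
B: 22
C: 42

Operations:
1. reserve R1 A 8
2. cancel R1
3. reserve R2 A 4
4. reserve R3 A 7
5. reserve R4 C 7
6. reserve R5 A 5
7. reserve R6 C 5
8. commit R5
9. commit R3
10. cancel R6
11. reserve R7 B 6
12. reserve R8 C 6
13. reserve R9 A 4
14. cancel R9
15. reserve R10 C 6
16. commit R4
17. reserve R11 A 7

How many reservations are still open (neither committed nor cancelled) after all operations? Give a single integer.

Step 1: reserve R1 A 8 -> on_hand[A=27 B=22 C=42] avail[A=19 B=22 C=42] open={R1}
Step 2: cancel R1 -> on_hand[A=27 B=22 C=42] avail[A=27 B=22 C=42] open={}
Step 3: reserve R2 A 4 -> on_hand[A=27 B=22 C=42] avail[A=23 B=22 C=42] open={R2}
Step 4: reserve R3 A 7 -> on_hand[A=27 B=22 C=42] avail[A=16 B=22 C=42] open={R2,R3}
Step 5: reserve R4 C 7 -> on_hand[A=27 B=22 C=42] avail[A=16 B=22 C=35] open={R2,R3,R4}
Step 6: reserve R5 A 5 -> on_hand[A=27 B=22 C=42] avail[A=11 B=22 C=35] open={R2,R3,R4,R5}
Step 7: reserve R6 C 5 -> on_hand[A=27 B=22 C=42] avail[A=11 B=22 C=30] open={R2,R3,R4,R5,R6}
Step 8: commit R5 -> on_hand[A=22 B=22 C=42] avail[A=11 B=22 C=30] open={R2,R3,R4,R6}
Step 9: commit R3 -> on_hand[A=15 B=22 C=42] avail[A=11 B=22 C=30] open={R2,R4,R6}
Step 10: cancel R6 -> on_hand[A=15 B=22 C=42] avail[A=11 B=22 C=35] open={R2,R4}
Step 11: reserve R7 B 6 -> on_hand[A=15 B=22 C=42] avail[A=11 B=16 C=35] open={R2,R4,R7}
Step 12: reserve R8 C 6 -> on_hand[A=15 B=22 C=42] avail[A=11 B=16 C=29] open={R2,R4,R7,R8}
Step 13: reserve R9 A 4 -> on_hand[A=15 B=22 C=42] avail[A=7 B=16 C=29] open={R2,R4,R7,R8,R9}
Step 14: cancel R9 -> on_hand[A=15 B=22 C=42] avail[A=11 B=16 C=29] open={R2,R4,R7,R8}
Step 15: reserve R10 C 6 -> on_hand[A=15 B=22 C=42] avail[A=11 B=16 C=23] open={R10,R2,R4,R7,R8}
Step 16: commit R4 -> on_hand[A=15 B=22 C=35] avail[A=11 B=16 C=23] open={R10,R2,R7,R8}
Step 17: reserve R11 A 7 -> on_hand[A=15 B=22 C=35] avail[A=4 B=16 C=23] open={R10,R11,R2,R7,R8}
Open reservations: ['R10', 'R11', 'R2', 'R7', 'R8'] -> 5

Answer: 5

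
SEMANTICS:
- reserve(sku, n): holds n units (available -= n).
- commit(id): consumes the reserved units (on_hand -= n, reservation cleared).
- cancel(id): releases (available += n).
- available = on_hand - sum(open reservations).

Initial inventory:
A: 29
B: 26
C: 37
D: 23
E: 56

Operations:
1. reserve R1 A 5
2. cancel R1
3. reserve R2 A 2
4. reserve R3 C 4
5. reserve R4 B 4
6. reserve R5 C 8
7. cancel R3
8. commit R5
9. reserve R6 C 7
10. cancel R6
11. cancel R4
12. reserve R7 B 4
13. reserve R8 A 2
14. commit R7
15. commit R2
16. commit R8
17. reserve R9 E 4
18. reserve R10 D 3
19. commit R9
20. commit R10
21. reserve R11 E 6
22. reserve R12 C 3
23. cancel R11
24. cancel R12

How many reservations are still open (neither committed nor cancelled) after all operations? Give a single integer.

Step 1: reserve R1 A 5 -> on_hand[A=29 B=26 C=37 D=23 E=56] avail[A=24 B=26 C=37 D=23 E=56] open={R1}
Step 2: cancel R1 -> on_hand[A=29 B=26 C=37 D=23 E=56] avail[A=29 B=26 C=37 D=23 E=56] open={}
Step 3: reserve R2 A 2 -> on_hand[A=29 B=26 C=37 D=23 E=56] avail[A=27 B=26 C=37 D=23 E=56] open={R2}
Step 4: reserve R3 C 4 -> on_hand[A=29 B=26 C=37 D=23 E=56] avail[A=27 B=26 C=33 D=23 E=56] open={R2,R3}
Step 5: reserve R4 B 4 -> on_hand[A=29 B=26 C=37 D=23 E=56] avail[A=27 B=22 C=33 D=23 E=56] open={R2,R3,R4}
Step 6: reserve R5 C 8 -> on_hand[A=29 B=26 C=37 D=23 E=56] avail[A=27 B=22 C=25 D=23 E=56] open={R2,R3,R4,R5}
Step 7: cancel R3 -> on_hand[A=29 B=26 C=37 D=23 E=56] avail[A=27 B=22 C=29 D=23 E=56] open={R2,R4,R5}
Step 8: commit R5 -> on_hand[A=29 B=26 C=29 D=23 E=56] avail[A=27 B=22 C=29 D=23 E=56] open={R2,R4}
Step 9: reserve R6 C 7 -> on_hand[A=29 B=26 C=29 D=23 E=56] avail[A=27 B=22 C=22 D=23 E=56] open={R2,R4,R6}
Step 10: cancel R6 -> on_hand[A=29 B=26 C=29 D=23 E=56] avail[A=27 B=22 C=29 D=23 E=56] open={R2,R4}
Step 11: cancel R4 -> on_hand[A=29 B=26 C=29 D=23 E=56] avail[A=27 B=26 C=29 D=23 E=56] open={R2}
Step 12: reserve R7 B 4 -> on_hand[A=29 B=26 C=29 D=23 E=56] avail[A=27 B=22 C=29 D=23 E=56] open={R2,R7}
Step 13: reserve R8 A 2 -> on_hand[A=29 B=26 C=29 D=23 E=56] avail[A=25 B=22 C=29 D=23 E=56] open={R2,R7,R8}
Step 14: commit R7 -> on_hand[A=29 B=22 C=29 D=23 E=56] avail[A=25 B=22 C=29 D=23 E=56] open={R2,R8}
Step 15: commit R2 -> on_hand[A=27 B=22 C=29 D=23 E=56] avail[A=25 B=22 C=29 D=23 E=56] open={R8}
Step 16: commit R8 -> on_hand[A=25 B=22 C=29 D=23 E=56] avail[A=25 B=22 C=29 D=23 E=56] open={}
Step 17: reserve R9 E 4 -> on_hand[A=25 B=22 C=29 D=23 E=56] avail[A=25 B=22 C=29 D=23 E=52] open={R9}
Step 18: reserve R10 D 3 -> on_hand[A=25 B=22 C=29 D=23 E=56] avail[A=25 B=22 C=29 D=20 E=52] open={R10,R9}
Step 19: commit R9 -> on_hand[A=25 B=22 C=29 D=23 E=52] avail[A=25 B=22 C=29 D=20 E=52] open={R10}
Step 20: commit R10 -> on_hand[A=25 B=22 C=29 D=20 E=52] avail[A=25 B=22 C=29 D=20 E=52] open={}
Step 21: reserve R11 E 6 -> on_hand[A=25 B=22 C=29 D=20 E=52] avail[A=25 B=22 C=29 D=20 E=46] open={R11}
Step 22: reserve R12 C 3 -> on_hand[A=25 B=22 C=29 D=20 E=52] avail[A=25 B=22 C=26 D=20 E=46] open={R11,R12}
Step 23: cancel R11 -> on_hand[A=25 B=22 C=29 D=20 E=52] avail[A=25 B=22 C=26 D=20 E=52] open={R12}
Step 24: cancel R12 -> on_hand[A=25 B=22 C=29 D=20 E=52] avail[A=25 B=22 C=29 D=20 E=52] open={}
Open reservations: [] -> 0

Answer: 0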